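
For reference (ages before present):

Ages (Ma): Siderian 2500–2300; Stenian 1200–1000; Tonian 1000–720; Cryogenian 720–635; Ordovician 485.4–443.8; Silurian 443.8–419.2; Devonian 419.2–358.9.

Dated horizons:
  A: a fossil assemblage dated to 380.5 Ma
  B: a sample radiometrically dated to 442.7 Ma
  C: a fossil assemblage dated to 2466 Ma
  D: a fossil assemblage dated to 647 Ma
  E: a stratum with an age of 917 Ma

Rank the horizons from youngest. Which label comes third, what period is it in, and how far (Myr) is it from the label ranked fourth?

Sorted youngest-first by Ma: A (380.5), B (442.7), D (647), E (917), C (2466).
The third youngest is D at 647 Ma, which lies in 720–635 Ma: the Cryogenian.
The fourth youngest is E at 917 Ma; separation = |647 − 917| = 270 Myr.

D, in the Cryogenian; 270 million years to E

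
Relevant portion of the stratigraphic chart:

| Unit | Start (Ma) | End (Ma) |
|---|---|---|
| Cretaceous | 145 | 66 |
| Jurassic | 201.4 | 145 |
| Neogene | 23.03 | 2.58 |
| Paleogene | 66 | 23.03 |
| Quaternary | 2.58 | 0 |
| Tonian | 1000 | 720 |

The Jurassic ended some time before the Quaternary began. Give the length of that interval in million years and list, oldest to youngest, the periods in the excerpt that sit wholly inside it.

End of Jurassic = 145 Ma; start of Quaternary = 2.58 Ma.
Gap = 145 − 2.58 = 142.42 Myr.
Periods wholly inside 145–2.58 Ma: Cretaceous (145–66), Paleogene (66–23.03), Neogene (23.03–2.58).

142.42 million years; Cretaceous, Paleogene, Neogene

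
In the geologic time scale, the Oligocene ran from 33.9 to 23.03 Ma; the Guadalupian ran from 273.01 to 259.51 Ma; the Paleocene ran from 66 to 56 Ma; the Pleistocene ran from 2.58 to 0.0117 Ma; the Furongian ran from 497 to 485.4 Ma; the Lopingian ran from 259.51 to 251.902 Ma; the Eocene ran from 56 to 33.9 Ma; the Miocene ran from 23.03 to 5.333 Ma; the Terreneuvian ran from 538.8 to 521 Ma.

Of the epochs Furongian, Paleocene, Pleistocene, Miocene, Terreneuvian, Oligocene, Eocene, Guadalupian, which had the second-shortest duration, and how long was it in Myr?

Start − end for each: Furongian 497 − 485.4 = 11.6; Paleocene 66 − 56 = 10; Pleistocene 2.58 − 0.0117 = 2.5683; Miocene 23.03 − 5.333 = 17.697; Terreneuvian 538.8 − 521 = 17.8; Oligocene 33.9 − 23.03 = 10.87; Eocene 56 − 33.9 = 22.1; Guadalupian 273.01 − 259.51 = 13.5.
Ranking these from shortest: Pleistocene < Paleocene < Oligocene < Furongian < Guadalupian < Miocene < Terreneuvian < Eocene.
Position 2 in that ranking is Paleocene, which lasted 10 Myr.

Paleocene, 10 million years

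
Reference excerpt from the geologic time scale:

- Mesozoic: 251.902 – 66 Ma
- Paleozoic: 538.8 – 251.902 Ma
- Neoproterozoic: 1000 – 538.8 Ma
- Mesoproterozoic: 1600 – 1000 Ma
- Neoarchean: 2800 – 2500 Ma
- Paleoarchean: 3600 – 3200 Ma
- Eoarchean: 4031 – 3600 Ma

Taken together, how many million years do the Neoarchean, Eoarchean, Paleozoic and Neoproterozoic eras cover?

Duration is start − end for each: (2800 − 2500) + (4031 − 3600) + (538.8 − 251.902) + (1000 − 538.8).
That is 300 + 431 + 286.898 + 461.2, which totals 1479.098 million years.

1479.098 million years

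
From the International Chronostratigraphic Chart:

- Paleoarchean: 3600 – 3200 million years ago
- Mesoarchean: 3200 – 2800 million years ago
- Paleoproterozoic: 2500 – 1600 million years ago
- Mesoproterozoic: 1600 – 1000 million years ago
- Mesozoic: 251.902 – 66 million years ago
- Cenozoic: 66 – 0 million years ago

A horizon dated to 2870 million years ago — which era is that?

2870 Ma lies between 3200 and 2800 Ma, so it falls in the Mesoarchean.

Mesoarchean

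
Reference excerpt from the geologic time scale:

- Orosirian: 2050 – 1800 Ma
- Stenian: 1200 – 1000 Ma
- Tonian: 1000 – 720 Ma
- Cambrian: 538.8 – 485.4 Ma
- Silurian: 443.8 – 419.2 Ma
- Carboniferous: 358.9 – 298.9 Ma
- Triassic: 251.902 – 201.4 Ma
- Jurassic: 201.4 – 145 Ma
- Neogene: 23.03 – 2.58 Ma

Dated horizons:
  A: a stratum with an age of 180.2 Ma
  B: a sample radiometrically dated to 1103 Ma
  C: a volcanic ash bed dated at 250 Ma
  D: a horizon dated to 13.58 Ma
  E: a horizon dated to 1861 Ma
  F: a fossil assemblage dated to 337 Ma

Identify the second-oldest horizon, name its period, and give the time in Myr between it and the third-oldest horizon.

B, in the Stenian; 766 million years to F

Sorted oldest-first by Ma: E (1861), B (1103), F (337), C (250), A (180.2), D (13.58).
The second oldest is B at 1103 Ma, which lies in 1200–1000 Ma: the Stenian.
The third oldest is F at 337 Ma; separation = |1103 − 337| = 766 Myr.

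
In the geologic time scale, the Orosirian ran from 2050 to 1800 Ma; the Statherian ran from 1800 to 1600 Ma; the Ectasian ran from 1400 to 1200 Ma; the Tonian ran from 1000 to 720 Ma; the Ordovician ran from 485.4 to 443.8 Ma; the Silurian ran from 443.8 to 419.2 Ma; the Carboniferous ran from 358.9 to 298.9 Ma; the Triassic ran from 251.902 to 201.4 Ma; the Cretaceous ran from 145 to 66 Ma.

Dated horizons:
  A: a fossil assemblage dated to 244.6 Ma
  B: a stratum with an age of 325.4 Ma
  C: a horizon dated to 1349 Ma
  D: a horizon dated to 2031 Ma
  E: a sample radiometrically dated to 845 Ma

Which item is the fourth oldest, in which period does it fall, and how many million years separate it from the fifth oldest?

Larger Ma means older, so oldest first: D 2031 > C 1349 > E 845 > B 325.4 > A 244.6.
Counting 4 along gives B (325.4 Ma); the excerpt puts that inside the Carboniferous, 358.9–298.9 Ma.
Next in line is A (244.6 Ma), and 325.4 − 244.6 = 80.8 Myr.

B, in the Carboniferous; 80.8 million years to A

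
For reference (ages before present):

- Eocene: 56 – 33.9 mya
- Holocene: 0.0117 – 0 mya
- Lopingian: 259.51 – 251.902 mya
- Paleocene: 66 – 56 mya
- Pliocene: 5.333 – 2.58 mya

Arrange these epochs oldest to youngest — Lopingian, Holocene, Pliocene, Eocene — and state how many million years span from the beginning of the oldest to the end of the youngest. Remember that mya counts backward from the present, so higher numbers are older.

Start ages (Ma): Lopingian 259.51, Eocene 56, Pliocene 5.333, Holocene 0.0117.
Ordered oldest to youngest: Lopingian, Eocene, Pliocene, Holocene.
Span = 259.51 − 0 = 259.51 Myr.

Lopingian, Eocene, Pliocene, Holocene; total span 259.51 Myr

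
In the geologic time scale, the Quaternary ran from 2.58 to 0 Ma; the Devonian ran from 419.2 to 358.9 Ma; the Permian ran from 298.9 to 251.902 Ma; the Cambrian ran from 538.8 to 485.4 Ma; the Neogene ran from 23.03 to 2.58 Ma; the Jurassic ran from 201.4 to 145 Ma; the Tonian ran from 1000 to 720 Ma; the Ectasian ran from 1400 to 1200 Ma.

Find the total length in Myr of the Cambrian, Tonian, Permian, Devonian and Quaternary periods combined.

443.278 million years

Each duration: Cambrian = 53.4; Tonian = 280; Permian = 46.998; Devonian = 60.3; Quaternary = 2.58.
Sum: 53.4 + 280 + 46.998 + 60.3 + 2.58 = 443.278 Myr.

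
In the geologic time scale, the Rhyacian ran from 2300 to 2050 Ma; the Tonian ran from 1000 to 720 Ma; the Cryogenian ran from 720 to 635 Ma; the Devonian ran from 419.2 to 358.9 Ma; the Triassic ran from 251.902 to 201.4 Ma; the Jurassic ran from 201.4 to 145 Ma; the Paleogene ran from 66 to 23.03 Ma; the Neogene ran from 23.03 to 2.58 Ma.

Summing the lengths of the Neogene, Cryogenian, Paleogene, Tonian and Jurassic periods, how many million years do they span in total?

Duration is start − end for each: (23.03 − 2.58) + (720 − 635) + (66 − 23.03) + (1000 − 720) + (201.4 − 145).
That is 20.45 + 85 + 42.97 + 280 + 56.4, which totals 484.82 million years.

484.82 million years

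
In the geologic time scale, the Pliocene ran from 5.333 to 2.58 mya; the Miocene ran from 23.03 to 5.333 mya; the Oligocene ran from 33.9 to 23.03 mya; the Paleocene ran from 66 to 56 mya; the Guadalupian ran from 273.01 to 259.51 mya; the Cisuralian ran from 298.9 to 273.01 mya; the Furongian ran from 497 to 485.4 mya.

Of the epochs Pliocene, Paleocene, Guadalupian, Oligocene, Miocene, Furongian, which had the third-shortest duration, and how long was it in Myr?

Oligocene, 10.87 million years

Durations: Pliocene 2.753; Paleocene 10; Guadalupian 13.5; Oligocene 10.87; Miocene 17.697; Furongian 11.6 Myr.
Sorted shortest-first: Pliocene (2.753), Paleocene (10), Oligocene (10.87), Furongian (11.6), Guadalupian (13.5), Miocene (17.697).
The third shortest is Oligocene at 10.87 Myr.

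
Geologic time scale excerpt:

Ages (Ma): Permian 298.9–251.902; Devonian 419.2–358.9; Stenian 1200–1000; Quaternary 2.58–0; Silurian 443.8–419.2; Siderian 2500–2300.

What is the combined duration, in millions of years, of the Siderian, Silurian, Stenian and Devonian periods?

484.9 million years

Each duration: Siderian = 200; Silurian = 24.6; Stenian = 200; Devonian = 60.3.
Sum: 200 + 24.6 + 200 + 60.3 = 484.9 Myr.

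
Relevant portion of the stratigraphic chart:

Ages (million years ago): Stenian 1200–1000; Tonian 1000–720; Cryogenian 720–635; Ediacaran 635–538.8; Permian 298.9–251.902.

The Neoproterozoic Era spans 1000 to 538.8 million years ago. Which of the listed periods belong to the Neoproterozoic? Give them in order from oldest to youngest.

Periods with both bounds inside 1000–538.8 Ma: Tonian (1000–720), Cryogenian (720–635), Ediacaran (635–538.8).

Tonian, Cryogenian, Ediacaran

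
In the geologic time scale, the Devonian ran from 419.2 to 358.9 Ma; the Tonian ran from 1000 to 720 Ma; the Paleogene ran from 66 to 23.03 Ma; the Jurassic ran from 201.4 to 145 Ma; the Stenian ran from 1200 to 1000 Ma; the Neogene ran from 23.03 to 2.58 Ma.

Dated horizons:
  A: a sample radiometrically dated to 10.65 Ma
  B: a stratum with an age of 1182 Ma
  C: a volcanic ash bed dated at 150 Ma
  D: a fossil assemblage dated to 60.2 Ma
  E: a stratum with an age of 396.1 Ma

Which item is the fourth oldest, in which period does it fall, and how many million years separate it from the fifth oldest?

Sorted oldest-first by Ma: B (1182), E (396.1), C (150), D (60.2), A (10.65).
The fourth oldest is D at 60.2 Ma, which lies in 66–23.03 Ma: the Paleogene.
The fifth oldest is A at 10.65 Ma; separation = |60.2 − 10.65| = 49.55 Myr.

D, in the Paleogene; 49.55 million years to A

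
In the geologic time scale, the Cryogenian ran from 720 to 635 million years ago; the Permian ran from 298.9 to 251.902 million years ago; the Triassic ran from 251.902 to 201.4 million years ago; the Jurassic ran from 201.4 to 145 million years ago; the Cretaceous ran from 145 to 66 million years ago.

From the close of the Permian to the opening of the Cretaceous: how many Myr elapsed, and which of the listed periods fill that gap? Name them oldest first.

The Permian closes at 251.902 Ma and the Cretaceous opens at 145 Ma, so the interval is 251.902 − 145 = 106.902 Myr.
A period fits inside if it starts at or after 251.902 Ma and ends at or before 145 Ma; oldest first that gives Triassic, Jurassic.

106.902 million years; Triassic, Jurassic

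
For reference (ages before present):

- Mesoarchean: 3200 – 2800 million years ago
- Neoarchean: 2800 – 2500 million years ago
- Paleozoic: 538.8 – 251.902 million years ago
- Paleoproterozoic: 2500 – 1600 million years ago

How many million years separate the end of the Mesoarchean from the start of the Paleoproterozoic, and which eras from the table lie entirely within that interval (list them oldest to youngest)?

The Mesoarchean closes at 2800 Ma and the Paleoproterozoic opens at 2500 Ma, so the interval is 2800 − 2500 = 300 Myr.
An era fits inside if it starts at or after 2800 Ma and ends at or before 2500 Ma; oldest first that gives Neoarchean.

300 million years; Neoarchean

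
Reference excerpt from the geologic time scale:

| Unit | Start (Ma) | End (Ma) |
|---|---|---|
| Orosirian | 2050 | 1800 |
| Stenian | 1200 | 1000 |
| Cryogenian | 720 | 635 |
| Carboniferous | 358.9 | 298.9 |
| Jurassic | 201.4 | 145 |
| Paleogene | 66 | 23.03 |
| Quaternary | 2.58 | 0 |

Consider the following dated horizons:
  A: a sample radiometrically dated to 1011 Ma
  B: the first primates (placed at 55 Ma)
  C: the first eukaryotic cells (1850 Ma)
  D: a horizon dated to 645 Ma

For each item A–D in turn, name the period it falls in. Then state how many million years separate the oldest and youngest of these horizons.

A — Stenian; B — Paleogene; C — Orosirian; D — Cryogenian; span 1795 million years

A: 1011 Ma lies in 1200–1000 Ma, so Stenian.
B: 55 Ma lies in 66–23.03 Ma, so Paleogene.
C: 1850 Ma lies in 2050–1800 Ma, so Orosirian.
D: 645 Ma lies in 720–635 Ma, so Cryogenian.
Oldest = 1850 Ma, youngest = 55 Ma → span 1795 Myr.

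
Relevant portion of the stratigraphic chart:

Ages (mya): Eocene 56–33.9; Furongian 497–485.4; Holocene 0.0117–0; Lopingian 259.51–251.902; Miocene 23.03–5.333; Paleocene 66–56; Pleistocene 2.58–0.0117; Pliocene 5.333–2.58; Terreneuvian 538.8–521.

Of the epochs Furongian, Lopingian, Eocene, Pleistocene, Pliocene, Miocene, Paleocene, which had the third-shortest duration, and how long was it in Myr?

Lopingian, 7.608 million years

Start − end for each: Furongian 497 − 485.4 = 11.6; Lopingian 259.51 − 251.902 = 7.608; Eocene 56 − 33.9 = 22.1; Pleistocene 2.58 − 0.0117 = 2.5683; Pliocene 5.333 − 2.58 = 2.753; Miocene 23.03 − 5.333 = 17.697; Paleocene 66 − 56 = 10.
Ranking these from shortest: Pleistocene < Pliocene < Lopingian < Paleocene < Furongian < Miocene < Eocene.
Position 3 in that ranking is Lopingian, which lasted 7.608 Myr.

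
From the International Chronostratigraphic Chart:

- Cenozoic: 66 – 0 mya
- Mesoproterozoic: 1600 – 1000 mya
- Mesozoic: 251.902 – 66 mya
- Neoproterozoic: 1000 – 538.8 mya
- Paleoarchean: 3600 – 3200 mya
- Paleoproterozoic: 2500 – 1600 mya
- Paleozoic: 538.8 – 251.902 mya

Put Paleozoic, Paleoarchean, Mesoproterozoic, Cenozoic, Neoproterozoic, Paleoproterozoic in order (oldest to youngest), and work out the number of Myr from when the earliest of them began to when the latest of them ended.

From the excerpt: Paleozoic 538.8–251.902; Paleoarchean 3600–3200; Mesoproterozoic 1600–1000; Cenozoic 66–0; Neoproterozoic 1000–538.8; Paleoproterozoic 2500–1600 (Ma).
Larger Ma is earlier, so the oldest is Paleoarchean and the youngest is Cenozoic; oldest to youngest: Paleoarchean, Paleoproterozoic, Mesoproterozoic, Neoproterozoic, Paleozoic, Cenozoic.
Oldest start 3600 minus youngest end 0 gives 3600 Myr overall.

Paleoarchean → Paleoproterozoic → Mesoproterozoic → Neoproterozoic → Paleozoic → Cenozoic; total span 3600 Myr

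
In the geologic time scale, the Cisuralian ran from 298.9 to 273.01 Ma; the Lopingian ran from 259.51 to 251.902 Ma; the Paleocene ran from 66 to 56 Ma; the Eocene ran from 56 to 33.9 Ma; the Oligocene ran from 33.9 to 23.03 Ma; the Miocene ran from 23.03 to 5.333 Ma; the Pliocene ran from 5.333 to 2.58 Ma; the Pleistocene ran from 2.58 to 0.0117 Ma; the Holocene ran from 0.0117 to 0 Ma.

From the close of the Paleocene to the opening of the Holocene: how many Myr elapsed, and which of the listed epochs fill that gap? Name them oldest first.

The Paleocene closes at 56 Ma and the Holocene opens at 0.0117 Ma, so the interval is 56 − 0.0117 = 55.9883 Myr.
An epoch fits inside if it starts at or after 56 Ma and ends at or before 0.0117 Ma; oldest first that gives Eocene, Oligocene, Miocene, Pliocene, Pleistocene.

55.9883 million years; Eocene, Oligocene, Miocene, Pliocene, Pleistocene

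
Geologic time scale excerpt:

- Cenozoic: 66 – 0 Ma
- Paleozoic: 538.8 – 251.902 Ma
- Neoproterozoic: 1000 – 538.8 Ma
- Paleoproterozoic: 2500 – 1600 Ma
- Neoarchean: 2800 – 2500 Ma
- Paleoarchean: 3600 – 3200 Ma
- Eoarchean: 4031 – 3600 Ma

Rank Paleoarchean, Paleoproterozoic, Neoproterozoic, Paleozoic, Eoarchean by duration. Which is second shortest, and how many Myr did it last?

Start − end for each: Paleoarchean 3600 − 3200 = 400; Paleoproterozoic 2500 − 1600 = 900; Neoproterozoic 1000 − 538.8 = 461.2; Paleozoic 538.8 − 251.902 = 286.898; Eoarchean 4031 − 3600 = 431.
Ranking these from shortest: Paleozoic < Paleoarchean < Eoarchean < Neoproterozoic < Paleoproterozoic.
Position 2 in that ranking is Paleoarchean, which lasted 400 Myr.

Paleoarchean, 400 million years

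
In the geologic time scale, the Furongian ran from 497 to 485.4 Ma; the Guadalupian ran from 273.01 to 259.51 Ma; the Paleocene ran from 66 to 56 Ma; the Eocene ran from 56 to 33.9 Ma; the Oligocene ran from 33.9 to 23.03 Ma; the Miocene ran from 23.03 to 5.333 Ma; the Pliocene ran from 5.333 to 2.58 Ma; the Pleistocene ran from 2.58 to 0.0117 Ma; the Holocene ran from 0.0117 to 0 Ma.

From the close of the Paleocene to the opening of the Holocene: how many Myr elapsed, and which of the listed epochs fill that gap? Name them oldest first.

55.9883 million years; Eocene, Oligocene, Miocene, Pliocene, Pleistocene

The Paleocene closes at 56 Ma and the Holocene opens at 0.0117 Ma, so the interval is 56 − 0.0117 = 55.9883 Myr.
An epoch fits inside if it starts at or after 56 Ma and ends at or before 0.0117 Ma; oldest first that gives Eocene, Oligocene, Miocene, Pliocene, Pleistocene.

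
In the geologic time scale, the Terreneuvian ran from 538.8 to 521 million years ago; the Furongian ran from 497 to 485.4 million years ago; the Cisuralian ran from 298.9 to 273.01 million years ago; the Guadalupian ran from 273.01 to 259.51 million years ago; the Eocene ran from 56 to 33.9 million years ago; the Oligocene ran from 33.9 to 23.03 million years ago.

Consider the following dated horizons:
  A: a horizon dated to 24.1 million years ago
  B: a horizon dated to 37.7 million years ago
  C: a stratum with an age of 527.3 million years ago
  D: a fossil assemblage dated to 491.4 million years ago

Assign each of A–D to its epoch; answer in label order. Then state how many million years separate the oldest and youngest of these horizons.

A — Oligocene; B — Eocene; C — Terreneuvian; D — Furongian; span 503.2 million years

A: 24.1 Ma lies in 33.9–23.03 Ma, so Oligocene.
B: 37.7 Ma lies in 56–33.9 Ma, so Eocene.
C: 527.3 Ma lies in 538.8–521 Ma, so Terreneuvian.
D: 491.4 Ma lies in 497–485.4 Ma, so Furongian.
Oldest = 527.3 Ma, youngest = 24.1 Ma → span 503.2 Myr.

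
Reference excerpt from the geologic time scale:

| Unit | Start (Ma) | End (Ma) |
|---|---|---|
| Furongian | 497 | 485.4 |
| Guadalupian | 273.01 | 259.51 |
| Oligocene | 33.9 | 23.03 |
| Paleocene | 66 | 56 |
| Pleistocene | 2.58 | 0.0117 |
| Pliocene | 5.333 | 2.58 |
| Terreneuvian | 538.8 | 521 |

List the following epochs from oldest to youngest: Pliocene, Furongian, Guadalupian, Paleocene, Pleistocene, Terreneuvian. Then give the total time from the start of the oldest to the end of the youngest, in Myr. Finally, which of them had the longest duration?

Terreneuvian, Furongian, Guadalupian, Paleocene, Pliocene, Pleistocene; total span 538.7883 Myr; longest is Terreneuvian

From the excerpt: Pliocene 5.333–2.58; Furongian 497–485.4; Guadalupian 273.01–259.51; Paleocene 66–56; Pleistocene 2.58–0.0117; Terreneuvian 538.8–521 (Ma).
Larger Ma is earlier, so the oldest is Terreneuvian and the youngest is Pleistocene; oldest to youngest: Terreneuvian, Furongian, Guadalupian, Paleocene, Pliocene, Pleistocene.
Oldest start 538.8 minus youngest end 0.0117 gives 538.7883 Myr overall.
Individual lengths (start − end): Paleocene 10; Guadalupian 13.5; Pliocene 2.753; Furongian 11.6; Pleistocene 2.5683; Terreneuvian 17.8. The largest is Terreneuvian at 17.8 Myr.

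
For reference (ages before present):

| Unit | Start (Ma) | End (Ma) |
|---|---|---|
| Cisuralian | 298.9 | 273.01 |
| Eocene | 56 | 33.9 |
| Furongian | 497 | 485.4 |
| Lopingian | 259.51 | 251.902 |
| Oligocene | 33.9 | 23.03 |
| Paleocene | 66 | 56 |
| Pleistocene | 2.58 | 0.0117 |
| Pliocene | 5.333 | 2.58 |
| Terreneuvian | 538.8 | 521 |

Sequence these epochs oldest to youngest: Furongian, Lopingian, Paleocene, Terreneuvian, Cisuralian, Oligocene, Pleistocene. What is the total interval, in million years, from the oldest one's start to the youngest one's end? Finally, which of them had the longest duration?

Terreneuvian → Furongian → Cisuralian → Lopingian → Paleocene → Oligocene → Pleistocene; total span 538.7883 Myr; longest is Cisuralian

Start ages (Ma): Terreneuvian 538.8, Furongian 497, Cisuralian 298.9, Lopingian 259.51, Paleocene 66, Oligocene 33.9, Pleistocene 2.58.
Ordered oldest to youngest: Terreneuvian, Furongian, Cisuralian, Lopingian, Paleocene, Oligocene, Pleistocene.
Span = 538.8 − 0.0117 = 538.7883 Myr.
Durations: Pleistocene 2.5683, Paleocene 10, Cisuralian 25.89, Lopingian 7.608, Terreneuvian 17.8, Furongian 11.6, Oligocene 10.87 → longest is Cisuralian (25.89 Myr).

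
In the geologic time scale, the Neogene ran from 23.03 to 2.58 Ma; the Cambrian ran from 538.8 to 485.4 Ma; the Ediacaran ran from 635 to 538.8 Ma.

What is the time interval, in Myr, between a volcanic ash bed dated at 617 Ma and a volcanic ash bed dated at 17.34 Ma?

599.66 million years

617 − 17.34 = 599.66 million years.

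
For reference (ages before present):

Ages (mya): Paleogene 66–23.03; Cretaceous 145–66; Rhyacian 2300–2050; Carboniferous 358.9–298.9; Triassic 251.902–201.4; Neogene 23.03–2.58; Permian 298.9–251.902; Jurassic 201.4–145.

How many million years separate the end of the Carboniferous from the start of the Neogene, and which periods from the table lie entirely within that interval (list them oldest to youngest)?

End of Carboniferous = 298.9 Ma; start of Neogene = 23.03 Ma.
Gap = 298.9 − 23.03 = 275.87 Myr.
Periods wholly inside 298.9–23.03 Ma: Permian (298.9–251.902), Triassic (251.902–201.4), Jurassic (201.4–145), Cretaceous (145–66), Paleogene (66–23.03).

275.87 million years; Permian, Triassic, Jurassic, Cretaceous, Paleogene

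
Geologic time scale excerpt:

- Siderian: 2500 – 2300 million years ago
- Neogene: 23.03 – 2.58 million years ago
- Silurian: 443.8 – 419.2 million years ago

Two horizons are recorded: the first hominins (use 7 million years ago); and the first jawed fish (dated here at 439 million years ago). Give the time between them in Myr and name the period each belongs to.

432 million years apart; the first in the Neogene, the second in the Silurian

Elapsed time: 439 − 7 = 432 Myr.
7 Ma lies within 23.03–2.58 Ma: Neogene.
439 Ma lies within 443.8–419.2 Ma: Silurian.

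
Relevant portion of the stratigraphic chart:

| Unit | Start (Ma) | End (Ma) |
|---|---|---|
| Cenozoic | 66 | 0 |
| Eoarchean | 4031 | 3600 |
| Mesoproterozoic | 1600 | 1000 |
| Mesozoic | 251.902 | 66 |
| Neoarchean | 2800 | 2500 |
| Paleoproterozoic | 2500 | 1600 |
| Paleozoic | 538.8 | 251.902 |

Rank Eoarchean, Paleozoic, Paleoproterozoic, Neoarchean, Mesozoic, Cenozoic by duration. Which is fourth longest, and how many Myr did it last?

Paleozoic, 286.898 million years

Durations: Eoarchean 431; Paleozoic 286.898; Paleoproterozoic 900; Neoarchean 300; Mesozoic 185.902; Cenozoic 66 Myr.
Sorted longest-first: Paleoproterozoic (900), Eoarchean (431), Neoarchean (300), Paleozoic (286.898), Mesozoic (185.902), Cenozoic (66).
The fourth longest is Paleozoic at 286.898 Myr.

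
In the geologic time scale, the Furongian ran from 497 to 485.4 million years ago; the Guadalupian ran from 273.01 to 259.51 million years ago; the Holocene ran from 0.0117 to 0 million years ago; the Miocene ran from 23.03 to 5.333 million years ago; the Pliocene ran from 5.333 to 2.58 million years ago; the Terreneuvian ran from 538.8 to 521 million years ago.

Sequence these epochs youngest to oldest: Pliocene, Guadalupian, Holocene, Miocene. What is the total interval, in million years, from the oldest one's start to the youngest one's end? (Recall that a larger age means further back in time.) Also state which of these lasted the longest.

From the excerpt: Pliocene 5.333–2.58; Guadalupian 273.01–259.51; Holocene 0.0117–0; Miocene 23.03–5.333 (Ma).
Larger Ma is earlier, so the oldest is Guadalupian and the youngest is Holocene; youngest to oldest: Holocene, Pliocene, Miocene, Guadalupian.
Oldest start 273.01 minus youngest end 0 gives 273.01 Myr overall.
Individual lengths (start − end): Holocene 0.0117; Guadalupian 13.5; Miocene 17.697; Pliocene 2.753. The largest is Miocene at 17.697 Myr.

Holocene → Pliocene → Miocene → Guadalupian; total span 273.01 Myr; longest is Miocene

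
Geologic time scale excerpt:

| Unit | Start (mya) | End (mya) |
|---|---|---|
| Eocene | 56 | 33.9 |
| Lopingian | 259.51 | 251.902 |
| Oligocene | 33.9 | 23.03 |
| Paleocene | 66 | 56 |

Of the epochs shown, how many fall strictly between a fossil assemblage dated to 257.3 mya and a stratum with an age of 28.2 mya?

2

The older date is 257.3 Ma and the younger is 28.2 Ma.
Epochs with start < 257.3 and end > 28.2 Ma: Paleocene (66–56), Eocene (56–33.9).
That is 2 complete epochs.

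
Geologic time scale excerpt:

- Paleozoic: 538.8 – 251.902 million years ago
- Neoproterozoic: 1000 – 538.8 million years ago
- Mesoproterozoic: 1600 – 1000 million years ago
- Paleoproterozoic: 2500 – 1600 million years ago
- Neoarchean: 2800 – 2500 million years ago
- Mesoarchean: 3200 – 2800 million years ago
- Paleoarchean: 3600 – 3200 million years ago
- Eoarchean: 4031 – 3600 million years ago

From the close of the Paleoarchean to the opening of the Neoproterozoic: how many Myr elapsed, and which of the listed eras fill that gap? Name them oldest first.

2200 million years; Mesoarchean, Neoarchean, Paleoproterozoic, Mesoproterozoic

End of Paleoarchean = 3200 Ma; start of Neoproterozoic = 1000 Ma.
Gap = 3200 − 1000 = 2200 Myr.
Eras wholly inside 3200–1000 Ma: Mesoarchean (3200–2800), Neoarchean (2800–2500), Paleoproterozoic (2500–1600), Mesoproterozoic (1600–1000).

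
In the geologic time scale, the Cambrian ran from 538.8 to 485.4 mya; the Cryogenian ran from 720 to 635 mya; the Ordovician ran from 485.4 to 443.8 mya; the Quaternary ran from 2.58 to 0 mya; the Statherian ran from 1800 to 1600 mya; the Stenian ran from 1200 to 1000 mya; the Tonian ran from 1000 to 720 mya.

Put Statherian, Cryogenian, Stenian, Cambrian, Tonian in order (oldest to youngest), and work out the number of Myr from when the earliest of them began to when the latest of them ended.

Statherian → Stenian → Tonian → Cryogenian → Cambrian; total span 1314.6 Myr

Start ages (Ma): Statherian 1800, Stenian 1200, Tonian 1000, Cryogenian 720, Cambrian 538.8.
Ordered oldest to youngest: Statherian, Stenian, Tonian, Cryogenian, Cambrian.
Span = 1800 − 485.4 = 1314.6 Myr.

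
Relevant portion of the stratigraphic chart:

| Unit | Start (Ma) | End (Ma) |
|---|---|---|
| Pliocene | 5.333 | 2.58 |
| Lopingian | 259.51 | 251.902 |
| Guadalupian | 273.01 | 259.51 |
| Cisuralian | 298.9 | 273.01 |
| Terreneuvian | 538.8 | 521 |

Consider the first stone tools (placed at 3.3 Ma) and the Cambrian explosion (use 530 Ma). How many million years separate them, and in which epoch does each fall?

Elapsed time: 530 − 3.3 = 526.7 Myr.
3.3 Ma lies within 5.333–2.58 Ma: Pliocene.
530 Ma lies within 538.8–521 Ma: Terreneuvian.

526.7 million years apart; the first in the Pliocene, the second in the Terreneuvian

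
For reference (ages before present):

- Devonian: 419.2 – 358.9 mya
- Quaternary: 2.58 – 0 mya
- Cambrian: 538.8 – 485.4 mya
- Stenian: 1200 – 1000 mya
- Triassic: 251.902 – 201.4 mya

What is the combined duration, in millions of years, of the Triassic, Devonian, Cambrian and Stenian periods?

364.202 million years

Each duration: Triassic = 50.502; Devonian = 60.3; Cambrian = 53.4; Stenian = 200.
Sum: 50.502 + 60.3 + 53.4 + 200 = 364.202 Myr.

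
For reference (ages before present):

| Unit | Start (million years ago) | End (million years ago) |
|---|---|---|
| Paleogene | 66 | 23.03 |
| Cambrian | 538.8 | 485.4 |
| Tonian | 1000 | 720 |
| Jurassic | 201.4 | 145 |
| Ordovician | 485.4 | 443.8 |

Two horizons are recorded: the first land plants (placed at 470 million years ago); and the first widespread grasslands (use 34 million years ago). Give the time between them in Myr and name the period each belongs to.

Elapsed time: 470 − 34 = 436 Myr.
470 Ma lies within 485.4–443.8 Ma: Ordovician.
34 Ma lies within 66–23.03 Ma: Paleogene.

436 million years apart; the first in the Ordovician, the second in the Paleogene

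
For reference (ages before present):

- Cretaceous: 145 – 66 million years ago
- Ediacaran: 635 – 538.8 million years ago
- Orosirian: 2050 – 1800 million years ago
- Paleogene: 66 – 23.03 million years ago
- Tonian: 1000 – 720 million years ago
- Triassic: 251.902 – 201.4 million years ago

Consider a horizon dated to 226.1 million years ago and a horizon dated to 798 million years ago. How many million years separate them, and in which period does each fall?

Elapsed time: 798 − 226.1 = 571.9 Myr.
226.1 Ma lies within 251.902–201.4 Ma: Triassic.
798 Ma lies within 1000–720 Ma: Tonian.

571.9 million years apart; the first in the Triassic, the second in the Tonian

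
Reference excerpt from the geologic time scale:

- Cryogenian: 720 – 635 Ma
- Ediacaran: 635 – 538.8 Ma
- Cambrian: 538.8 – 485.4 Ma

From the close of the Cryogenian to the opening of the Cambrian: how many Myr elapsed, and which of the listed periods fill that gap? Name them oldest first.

End of Cryogenian = 635 Ma; start of Cambrian = 538.8 Ma.
Gap = 635 − 538.8 = 96.2 Myr.
Periods wholly inside 635–538.8 Ma: Ediacaran (635–538.8).

96.2 million years; Ediacaran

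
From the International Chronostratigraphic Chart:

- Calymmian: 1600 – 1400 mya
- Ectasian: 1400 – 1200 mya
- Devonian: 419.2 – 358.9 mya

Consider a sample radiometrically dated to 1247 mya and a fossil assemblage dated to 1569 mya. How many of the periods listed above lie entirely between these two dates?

Checking each listed span, none has both start < 1569 Ma and end > 1247 Ma — every period straddles one of the two dates or lies outside them — so the count is 0.

0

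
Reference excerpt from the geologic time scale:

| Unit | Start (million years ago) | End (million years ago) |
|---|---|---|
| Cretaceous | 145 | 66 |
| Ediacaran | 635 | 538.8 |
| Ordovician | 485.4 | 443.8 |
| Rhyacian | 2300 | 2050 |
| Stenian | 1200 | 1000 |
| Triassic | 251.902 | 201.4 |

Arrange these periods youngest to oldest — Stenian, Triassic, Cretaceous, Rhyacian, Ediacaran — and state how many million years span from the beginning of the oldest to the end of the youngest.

Cretaceous → Triassic → Ediacaran → Stenian → Rhyacian; total span 2234 Myr

From the excerpt: Stenian 1200–1000; Triassic 251.902–201.4; Cretaceous 145–66; Rhyacian 2300–2050; Ediacaran 635–538.8 (Ma).
Larger Ma is earlier, so the oldest is Rhyacian and the youngest is Cretaceous; youngest to oldest: Cretaceous, Triassic, Ediacaran, Stenian, Rhyacian.
Oldest start 2300 minus youngest end 66 gives 2234 Myr overall.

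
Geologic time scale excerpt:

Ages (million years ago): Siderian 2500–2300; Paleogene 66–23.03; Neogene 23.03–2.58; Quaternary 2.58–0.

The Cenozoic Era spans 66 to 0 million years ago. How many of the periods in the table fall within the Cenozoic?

Periods inside 66–0 Ma: Paleogene, Neogene, Quaternary — 3 in total.

3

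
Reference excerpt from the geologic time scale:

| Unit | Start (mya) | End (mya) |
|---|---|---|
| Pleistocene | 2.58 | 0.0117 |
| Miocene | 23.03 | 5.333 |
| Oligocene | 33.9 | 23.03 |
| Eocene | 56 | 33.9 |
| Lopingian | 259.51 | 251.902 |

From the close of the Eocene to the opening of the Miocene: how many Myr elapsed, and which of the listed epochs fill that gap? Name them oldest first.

10.87 million years; Oligocene

End of Eocene = 33.9 Ma; start of Miocene = 23.03 Ma.
Gap = 33.9 − 23.03 = 10.87 Myr.
Epochs wholly inside 33.9–23.03 Ma: Oligocene (33.9–23.03).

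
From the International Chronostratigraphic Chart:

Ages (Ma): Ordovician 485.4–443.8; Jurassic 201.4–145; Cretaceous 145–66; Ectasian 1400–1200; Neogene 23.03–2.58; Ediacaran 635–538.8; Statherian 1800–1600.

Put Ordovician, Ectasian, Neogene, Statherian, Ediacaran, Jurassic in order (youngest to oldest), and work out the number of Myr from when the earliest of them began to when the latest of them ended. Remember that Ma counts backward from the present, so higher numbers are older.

Neogene, Jurassic, Ordovician, Ediacaran, Ectasian, Statherian; total span 1797.42 Myr

From the excerpt: Ordovician 485.4–443.8; Ectasian 1400–1200; Neogene 23.03–2.58; Statherian 1800–1600; Ediacaran 635–538.8; Jurassic 201.4–145 (Ma).
Larger Ma is earlier, so the oldest is Statherian and the youngest is Neogene; youngest to oldest: Neogene, Jurassic, Ordovician, Ediacaran, Ectasian, Statherian.
Oldest start 1800 minus youngest end 2.58 gives 1797.42 Myr overall.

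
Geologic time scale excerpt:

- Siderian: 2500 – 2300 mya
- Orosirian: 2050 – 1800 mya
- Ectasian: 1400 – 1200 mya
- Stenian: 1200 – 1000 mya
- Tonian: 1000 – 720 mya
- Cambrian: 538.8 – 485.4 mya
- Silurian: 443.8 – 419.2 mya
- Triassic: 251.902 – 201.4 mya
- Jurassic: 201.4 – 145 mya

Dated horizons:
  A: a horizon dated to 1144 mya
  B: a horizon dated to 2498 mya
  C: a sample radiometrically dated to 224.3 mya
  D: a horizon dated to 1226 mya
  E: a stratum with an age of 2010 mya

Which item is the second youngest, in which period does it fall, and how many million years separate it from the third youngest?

A, in the Stenian; 82 million years to D

Sorted youngest-first by Ma: C (224.3), A (1144), D (1226), E (2010), B (2498).
The second youngest is A at 1144 Ma, which lies in 1200–1000 Ma: the Stenian.
The third youngest is D at 1226 Ma; separation = |1144 − 1226| = 82 Myr.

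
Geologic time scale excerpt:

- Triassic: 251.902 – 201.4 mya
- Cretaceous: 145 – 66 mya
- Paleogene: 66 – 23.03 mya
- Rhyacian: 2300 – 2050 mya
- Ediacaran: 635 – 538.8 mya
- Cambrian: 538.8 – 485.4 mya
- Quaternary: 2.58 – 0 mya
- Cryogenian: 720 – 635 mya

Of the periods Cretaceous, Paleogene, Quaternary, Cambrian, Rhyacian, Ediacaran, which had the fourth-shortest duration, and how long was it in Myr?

Cretaceous, 79 million years

Durations: Cretaceous 79; Paleogene 42.97; Quaternary 2.58; Cambrian 53.4; Rhyacian 250; Ediacaran 96.2 Myr.
Sorted shortest-first: Quaternary (2.58), Paleogene (42.97), Cambrian (53.4), Cretaceous (79), Ediacaran (96.2), Rhyacian (250).
The fourth shortest is Cretaceous at 79 Myr.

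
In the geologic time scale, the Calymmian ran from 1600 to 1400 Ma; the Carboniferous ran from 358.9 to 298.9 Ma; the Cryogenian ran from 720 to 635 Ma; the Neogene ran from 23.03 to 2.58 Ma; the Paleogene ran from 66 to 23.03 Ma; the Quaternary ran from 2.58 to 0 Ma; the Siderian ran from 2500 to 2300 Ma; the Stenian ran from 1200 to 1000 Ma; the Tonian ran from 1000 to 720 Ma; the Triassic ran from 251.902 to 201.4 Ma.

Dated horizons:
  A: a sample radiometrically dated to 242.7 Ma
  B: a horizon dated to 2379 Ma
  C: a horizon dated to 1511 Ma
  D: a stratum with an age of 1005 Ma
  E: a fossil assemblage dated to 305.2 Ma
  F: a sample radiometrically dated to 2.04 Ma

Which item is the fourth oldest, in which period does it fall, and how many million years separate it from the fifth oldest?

Sorted oldest-first by Ma: B (2379), C (1511), D (1005), E (305.2), A (242.7), F (2.04).
The fourth oldest is E at 305.2 Ma, which lies in 358.9–298.9 Ma: the Carboniferous.
The fifth oldest is A at 242.7 Ma; separation = |305.2 − 242.7| = 62.5 Myr.

E, in the Carboniferous; 62.5 million years to A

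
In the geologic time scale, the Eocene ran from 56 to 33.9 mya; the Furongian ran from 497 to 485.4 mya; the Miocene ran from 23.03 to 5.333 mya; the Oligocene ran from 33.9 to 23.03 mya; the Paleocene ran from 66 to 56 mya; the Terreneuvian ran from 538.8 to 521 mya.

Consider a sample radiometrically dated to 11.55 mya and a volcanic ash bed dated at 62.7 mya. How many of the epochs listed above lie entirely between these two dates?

62.7 Ma sits inside the Paleocene (66–56) and 11.55 Ma inside the Miocene (23.03–5.333); neither of those is wholly between the two dates.
The listed epochs lying completely between them are Eocene, Oligocene — 2 in all.

2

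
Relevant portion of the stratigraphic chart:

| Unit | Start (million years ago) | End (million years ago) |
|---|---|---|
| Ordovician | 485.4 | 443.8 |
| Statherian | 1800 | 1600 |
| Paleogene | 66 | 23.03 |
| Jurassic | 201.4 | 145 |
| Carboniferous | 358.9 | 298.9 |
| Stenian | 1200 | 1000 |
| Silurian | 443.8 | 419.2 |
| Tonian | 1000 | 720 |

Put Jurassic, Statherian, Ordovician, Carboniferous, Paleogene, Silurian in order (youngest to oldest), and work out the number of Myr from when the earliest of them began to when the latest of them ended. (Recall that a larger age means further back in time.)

From the excerpt: Jurassic 201.4–145; Statherian 1800–1600; Ordovician 485.4–443.8; Carboniferous 358.9–298.9; Paleogene 66–23.03; Silurian 443.8–419.2 (Ma).
Larger Ma is earlier, so the oldest is Statherian and the youngest is Paleogene; youngest to oldest: Paleogene, Jurassic, Carboniferous, Silurian, Ordovician, Statherian.
Oldest start 1800 minus youngest end 23.03 gives 1776.97 Myr overall.

Paleogene, Jurassic, Carboniferous, Silurian, Ordovician, Statherian; total span 1776.97 Myr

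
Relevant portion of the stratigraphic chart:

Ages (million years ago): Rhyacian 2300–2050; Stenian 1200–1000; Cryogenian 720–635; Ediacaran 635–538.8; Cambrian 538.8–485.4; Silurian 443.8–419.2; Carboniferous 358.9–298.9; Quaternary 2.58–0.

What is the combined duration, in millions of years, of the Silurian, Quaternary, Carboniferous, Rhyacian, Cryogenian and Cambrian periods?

475.58 million years

Each duration: Silurian = 24.6; Quaternary = 2.58; Carboniferous = 60; Rhyacian = 250; Cryogenian = 85; Cambrian = 53.4.
Sum: 24.6 + 2.58 + 60 + 250 + 85 + 53.4 = 475.58 Myr.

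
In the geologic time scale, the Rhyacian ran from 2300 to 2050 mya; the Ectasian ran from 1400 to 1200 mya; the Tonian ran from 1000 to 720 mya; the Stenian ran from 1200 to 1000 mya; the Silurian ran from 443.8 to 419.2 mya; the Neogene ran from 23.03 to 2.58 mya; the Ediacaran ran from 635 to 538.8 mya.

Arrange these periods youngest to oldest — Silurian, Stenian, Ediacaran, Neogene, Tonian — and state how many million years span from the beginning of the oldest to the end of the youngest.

Neogene, Silurian, Ediacaran, Tonian, Stenian; total span 1197.42 Myr

Start ages (Ma): Stenian 1200, Tonian 1000, Ediacaran 635, Silurian 443.8, Neogene 23.03.
Ordered youngest to oldest: Neogene, Silurian, Ediacaran, Tonian, Stenian.
Span = 1200 − 2.58 = 1197.42 Myr.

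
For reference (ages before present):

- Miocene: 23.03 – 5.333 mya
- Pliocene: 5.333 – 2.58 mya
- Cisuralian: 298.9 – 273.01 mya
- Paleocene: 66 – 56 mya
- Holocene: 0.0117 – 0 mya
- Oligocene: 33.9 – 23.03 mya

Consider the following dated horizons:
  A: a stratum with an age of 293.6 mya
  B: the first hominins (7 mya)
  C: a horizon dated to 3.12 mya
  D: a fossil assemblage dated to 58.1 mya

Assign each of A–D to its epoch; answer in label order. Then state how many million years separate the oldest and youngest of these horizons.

A: 293.6 Ma lies in 298.9–273.01 Ma, so Cisuralian.
B: 7 Ma lies in 23.03–5.333 Ma, so Miocene.
C: 3.12 Ma lies in 5.333–2.58 Ma, so Pliocene.
D: 58.1 Ma lies in 66–56 Ma, so Paleocene.
Oldest = 293.6 Ma, youngest = 3.12 Ma → span 290.48 Myr.

A — Cisuralian; B — Miocene; C — Pliocene; D — Paleocene; span 290.48 million years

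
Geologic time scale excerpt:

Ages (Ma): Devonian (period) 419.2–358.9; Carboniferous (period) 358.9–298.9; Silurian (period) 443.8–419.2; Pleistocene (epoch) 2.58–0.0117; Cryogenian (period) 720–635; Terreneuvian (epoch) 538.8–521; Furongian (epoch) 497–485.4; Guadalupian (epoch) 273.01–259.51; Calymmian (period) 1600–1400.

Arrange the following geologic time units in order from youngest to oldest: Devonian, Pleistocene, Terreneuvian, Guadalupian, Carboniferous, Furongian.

Pleistocene → Guadalupian → Carboniferous → Devonian → Furongian → Terreneuvian

Sorting by start age (ascending Ma, since larger Ma = older): Pleistocene began 2.58, Guadalupian began 273.01, Carboniferous began 358.9, Devonian began 419.2, Furongian began 497, Terreneuvian began 538.8.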